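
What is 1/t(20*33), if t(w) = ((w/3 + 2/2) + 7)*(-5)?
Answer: -1/1140 ≈ -0.00087719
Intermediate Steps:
t(w) = -40 - 5*w/3 (t(w) = ((w*(⅓) + 2*(½)) + 7)*(-5) = ((w/3 + 1) + 7)*(-5) = ((1 + w/3) + 7)*(-5) = (8 + w/3)*(-5) = -40 - 5*w/3)
1/t(20*33) = 1/(-40 - 100*33/3) = 1/(-40 - 5/3*660) = 1/(-40 - 1100) = 1/(-1140) = -1/1140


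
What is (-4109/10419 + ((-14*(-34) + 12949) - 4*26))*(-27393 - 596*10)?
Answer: -4628975818670/10419 ≈ -4.4428e+8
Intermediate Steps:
(-4109/10419 + ((-14*(-34) + 12949) - 4*26))*(-27393 - 596*10) = (-4109*1/10419 + ((476 + 12949) - 104))*(-27393 - 5960) = (-4109/10419 + (13425 - 104))*(-33353) = (-4109/10419 + 13321)*(-33353) = (138787390/10419)*(-33353) = -4628975818670/10419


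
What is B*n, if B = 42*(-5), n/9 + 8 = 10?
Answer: -3780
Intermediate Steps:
n = 18 (n = -72 + 9*10 = -72 + 90 = 18)
B = -210
B*n = -210*18 = -3780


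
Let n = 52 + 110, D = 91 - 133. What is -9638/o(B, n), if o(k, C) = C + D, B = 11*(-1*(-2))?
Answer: -4819/60 ≈ -80.317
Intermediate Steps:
B = 22 (B = 11*2 = 22)
D = -42
n = 162
o(k, C) = -42 + C (o(k, C) = C - 42 = -42 + C)
-9638/o(B, n) = -9638/(-42 + 162) = -9638/120 = -9638*1/120 = -4819/60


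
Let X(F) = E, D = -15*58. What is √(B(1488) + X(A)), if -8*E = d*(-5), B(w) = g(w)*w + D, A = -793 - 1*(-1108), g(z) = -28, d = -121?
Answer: I*√681754/4 ≈ 206.42*I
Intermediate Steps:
D = -870
A = 315 (A = -793 + 1108 = 315)
B(w) = -870 - 28*w (B(w) = -28*w - 870 = -870 - 28*w)
E = -605/8 (E = -(-121)*(-5)/8 = -⅛*605 = -605/8 ≈ -75.625)
X(F) = -605/8
√(B(1488) + X(A)) = √((-870 - 28*1488) - 605/8) = √((-870 - 41664) - 605/8) = √(-42534 - 605/8) = √(-340877/8) = I*√681754/4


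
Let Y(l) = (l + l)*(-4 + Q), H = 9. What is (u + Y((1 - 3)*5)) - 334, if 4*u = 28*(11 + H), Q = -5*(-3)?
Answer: -414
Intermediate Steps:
Q = 15
Y(l) = 22*l (Y(l) = (l + l)*(-4 + 15) = (2*l)*11 = 22*l)
u = 140 (u = (28*(11 + 9))/4 = (28*20)/4 = (1/4)*560 = 140)
(u + Y((1 - 3)*5)) - 334 = (140 + 22*((1 - 3)*5)) - 334 = (140 + 22*(-2*5)) - 334 = (140 + 22*(-10)) - 334 = (140 - 220) - 334 = -80 - 334 = -414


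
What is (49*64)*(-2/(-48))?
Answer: 392/3 ≈ 130.67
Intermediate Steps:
(49*64)*(-2/(-48)) = 3136*(-2*(-1/48)) = 3136*(1/24) = 392/3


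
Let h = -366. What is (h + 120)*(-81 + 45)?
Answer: 8856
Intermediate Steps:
(h + 120)*(-81 + 45) = (-366 + 120)*(-81 + 45) = -246*(-36) = 8856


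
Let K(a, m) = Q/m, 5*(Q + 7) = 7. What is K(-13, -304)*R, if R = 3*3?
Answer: 63/380 ≈ 0.16579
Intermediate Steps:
Q = -28/5 (Q = -7 + (⅕)*7 = -7 + 7/5 = -28/5 ≈ -5.6000)
R = 9
K(a, m) = -28/(5*m)
K(-13, -304)*R = -28/5/(-304)*9 = -28/5*(-1/304)*9 = (7/380)*9 = 63/380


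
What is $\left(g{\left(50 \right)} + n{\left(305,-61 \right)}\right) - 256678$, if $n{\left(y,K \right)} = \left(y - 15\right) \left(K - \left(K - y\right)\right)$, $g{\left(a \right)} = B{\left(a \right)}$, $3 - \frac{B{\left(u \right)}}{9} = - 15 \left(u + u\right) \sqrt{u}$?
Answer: $-168201 + 67500 \sqrt{2} \approx -72742.0$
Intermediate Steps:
$B{\left(u \right)} = 27 + 270 u^{\frac{3}{2}}$ ($B{\left(u \right)} = 27 - 9 - 15 \left(u + u\right) \sqrt{u} = 27 - 9 - 15 \cdot 2 u \sqrt{u} = 27 - 9 - 30 u \sqrt{u} = 27 - 9 \left(- 30 u^{\frac{3}{2}}\right) = 27 + 270 u^{\frac{3}{2}}$)
$g{\left(a \right)} = 27 + 270 a^{\frac{3}{2}}$
$n{\left(y,K \right)} = y \left(-15 + y\right)$ ($n{\left(y,K \right)} = \left(-15 + y\right) y = y \left(-15 + y\right)$)
$\left(g{\left(50 \right)} + n{\left(305,-61 \right)}\right) - 256678 = \left(\left(27 + 270 \cdot 50^{\frac{3}{2}}\right) + 305 \left(-15 + 305\right)\right) - 256678 = \left(\left(27 + 270 \cdot 250 \sqrt{2}\right) + 305 \cdot 290\right) - 256678 = \left(\left(27 + 67500 \sqrt{2}\right) + 88450\right) - 256678 = \left(88477 + 67500 \sqrt{2}\right) - 256678 = -168201 + 67500 \sqrt{2}$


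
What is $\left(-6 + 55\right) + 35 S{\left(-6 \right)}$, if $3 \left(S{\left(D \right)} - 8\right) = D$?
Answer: $259$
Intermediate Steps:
$S{\left(D \right)} = 8 + \frac{D}{3}$
$\left(-6 + 55\right) + 35 S{\left(-6 \right)} = \left(-6 + 55\right) + 35 \left(8 + \frac{1}{3} \left(-6\right)\right) = 49 + 35 \left(8 - 2\right) = 49 + 35 \cdot 6 = 49 + 210 = 259$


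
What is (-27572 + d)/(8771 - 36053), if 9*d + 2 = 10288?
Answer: 118931/122769 ≈ 0.96874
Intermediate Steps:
d = 10286/9 (d = -2/9 + (1/9)*10288 = -2/9 + 10288/9 = 10286/9 ≈ 1142.9)
(-27572 + d)/(8771 - 36053) = (-27572 + 10286/9)/(8771 - 36053) = -237862/9/(-27282) = -237862/9*(-1/27282) = 118931/122769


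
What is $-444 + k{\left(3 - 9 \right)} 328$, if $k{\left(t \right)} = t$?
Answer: $-2412$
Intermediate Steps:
$-444 + k{\left(3 - 9 \right)} 328 = -444 + \left(3 - 9\right) 328 = -444 - 1968 = -2412$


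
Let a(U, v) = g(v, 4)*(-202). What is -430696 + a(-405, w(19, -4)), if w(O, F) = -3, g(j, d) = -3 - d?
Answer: -429282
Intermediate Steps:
a(U, v) = 1414 (a(U, v) = (-3 - 1*4)*(-202) = (-3 - 4)*(-202) = -7*(-202) = 1414)
-430696 + a(-405, w(19, -4)) = -430696 + 1414 = -429282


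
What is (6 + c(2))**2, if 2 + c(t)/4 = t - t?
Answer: 4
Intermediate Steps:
c(t) = -8 (c(t) = -8 + 4*(t - t) = -8 + 4*0 = -8 + 0 = -8)
(6 + c(2))**2 = (6 - 8)**2 = (-2)**2 = 4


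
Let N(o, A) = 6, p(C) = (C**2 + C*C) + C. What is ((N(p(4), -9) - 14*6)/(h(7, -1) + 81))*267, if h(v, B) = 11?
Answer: -10413/46 ≈ -226.37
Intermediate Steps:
p(C) = C + 2*C**2 (p(C) = (C**2 + C**2) + C = 2*C**2 + C = C + 2*C**2)
((N(p(4), -9) - 14*6)/(h(7, -1) + 81))*267 = ((6 - 14*6)/(11 + 81))*267 = ((6 - 84)/92)*267 = -78*1/92*267 = -39/46*267 = -10413/46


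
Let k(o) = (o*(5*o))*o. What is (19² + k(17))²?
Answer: 621305476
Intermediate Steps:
k(o) = 5*o³ (k(o) = (5*o²)*o = 5*o³)
(19² + k(17))² = (19² + 5*17³)² = (361 + 5*4913)² = (361 + 24565)² = 24926² = 621305476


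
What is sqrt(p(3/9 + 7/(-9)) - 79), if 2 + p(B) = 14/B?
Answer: 15*I*sqrt(2)/2 ≈ 10.607*I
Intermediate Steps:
p(B) = -2 + 14/B
sqrt(p(3/9 + 7/(-9)) - 79) = sqrt((-2 + 14/(3/9 + 7/(-9))) - 79) = sqrt((-2 + 14/(3*(1/9) + 7*(-1/9))) - 79) = sqrt((-2 + 14/(1/3 - 7/9)) - 79) = sqrt((-2 + 14/(-4/9)) - 79) = sqrt((-2 + 14*(-9/4)) - 79) = sqrt((-2 - 63/2) - 79) = sqrt(-67/2 - 79) = sqrt(-225/2) = 15*I*sqrt(2)/2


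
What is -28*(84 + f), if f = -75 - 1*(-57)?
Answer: -1848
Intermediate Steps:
f = -18 (f = -75 + 57 = -18)
-28*(84 + f) = -28*(84 - 18) = -28*66 = -1848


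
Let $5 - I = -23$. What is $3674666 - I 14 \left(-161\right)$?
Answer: $3737778$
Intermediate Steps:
$I = 28$ ($I = 5 - -23 = 5 + 23 = 28$)
$3674666 - I 14 \left(-161\right) = 3674666 - 28 \cdot 14 \left(-161\right) = 3674666 - 392 \left(-161\right) = 3674666 - -63112 = 3674666 + 63112 = 3737778$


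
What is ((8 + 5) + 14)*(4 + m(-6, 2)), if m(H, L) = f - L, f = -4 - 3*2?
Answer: -216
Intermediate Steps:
f = -10 (f = -4 - 6 = -10)
m(H, L) = -10 - L
((8 + 5) + 14)*(4 + m(-6, 2)) = ((8 + 5) + 14)*(4 + (-10 - 1*2)) = (13 + 14)*(4 + (-10 - 2)) = 27*(4 - 12) = 27*(-8) = -216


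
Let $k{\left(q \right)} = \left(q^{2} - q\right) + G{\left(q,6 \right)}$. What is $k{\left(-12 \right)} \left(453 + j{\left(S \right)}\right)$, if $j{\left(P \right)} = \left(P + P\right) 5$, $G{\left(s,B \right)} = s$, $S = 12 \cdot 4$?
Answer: $134352$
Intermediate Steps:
$S = 48$
$k{\left(q \right)} = q^{2}$ ($k{\left(q \right)} = \left(q^{2} - q\right) + q = q^{2}$)
$j{\left(P \right)} = 10 P$ ($j{\left(P \right)} = 2 P 5 = 10 P$)
$k{\left(-12 \right)} \left(453 + j{\left(S \right)}\right) = \left(-12\right)^{2} \left(453 + 10 \cdot 48\right) = 144 \left(453 + 480\right) = 144 \cdot 933 = 134352$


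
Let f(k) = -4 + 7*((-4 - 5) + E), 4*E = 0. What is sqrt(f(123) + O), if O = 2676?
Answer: sqrt(2609) ≈ 51.078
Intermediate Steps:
E = 0 (E = (1/4)*0 = 0)
f(k) = -67 (f(k) = -4 + 7*((-4 - 5) + 0) = -4 + 7*(-9 + 0) = -4 + 7*(-9) = -4 - 63 = -67)
sqrt(f(123) + O) = sqrt(-67 + 2676) = sqrt(2609)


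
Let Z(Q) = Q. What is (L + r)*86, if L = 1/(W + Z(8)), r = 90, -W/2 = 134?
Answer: 1006157/130 ≈ 7739.7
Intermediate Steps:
W = -268 (W = -2*134 = -268)
L = -1/260 (L = 1/(-268 + 8) = 1/(-260) = -1/260 ≈ -0.0038462)
(L + r)*86 = (-1/260 + 90)*86 = (23399/260)*86 = 1006157/130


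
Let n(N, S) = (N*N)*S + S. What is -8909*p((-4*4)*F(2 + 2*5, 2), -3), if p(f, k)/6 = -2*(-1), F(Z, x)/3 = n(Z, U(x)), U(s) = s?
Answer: -106908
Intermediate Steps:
n(N, S) = S + S*N² (n(N, S) = N²*S + S = S*N² + S = S + S*N²)
F(Z, x) = 3*x*(1 + Z²) (F(Z, x) = 3*(x*(1 + Z²)) = 3*x*(1 + Z²))
p(f, k) = 12 (p(f, k) = 6*(-2*(-1)) = 6*2 = 12)
-8909*p((-4*4)*F(2 + 2*5, 2), -3) = -8909*12 = -106908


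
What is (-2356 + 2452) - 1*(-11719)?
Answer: 11815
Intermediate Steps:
(-2356 + 2452) - 1*(-11719) = 96 + 11719 = 11815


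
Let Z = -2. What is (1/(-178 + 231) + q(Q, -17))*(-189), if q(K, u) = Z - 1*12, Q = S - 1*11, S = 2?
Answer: 140049/53 ≈ 2642.4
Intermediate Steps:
Q = -9 (Q = 2 - 1*11 = 2 - 11 = -9)
q(K, u) = -14 (q(K, u) = -2 - 1*12 = -2 - 12 = -14)
(1/(-178 + 231) + q(Q, -17))*(-189) = (1/(-178 + 231) - 14)*(-189) = (1/53 - 14)*(-189) = -741/53*(-189) = 140049/53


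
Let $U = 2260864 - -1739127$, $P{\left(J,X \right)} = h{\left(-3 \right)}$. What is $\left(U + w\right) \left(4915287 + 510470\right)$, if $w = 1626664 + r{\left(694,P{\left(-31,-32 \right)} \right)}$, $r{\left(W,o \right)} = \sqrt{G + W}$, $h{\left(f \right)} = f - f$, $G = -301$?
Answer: $30528862752835 + 5425757 \sqrt{393} \approx 3.0529 \cdot 10^{13}$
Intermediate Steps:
$h{\left(f \right)} = 0$
$P{\left(J,X \right)} = 0$
$U = 3999991$ ($U = 2260864 + 1739127 = 3999991$)
$r{\left(W,o \right)} = \sqrt{-301 + W}$
$w = 1626664 + \sqrt{393}$ ($w = 1626664 + \sqrt{-301 + 694} = 1626664 + \sqrt{393} \approx 1.6267 \cdot 10^{6}$)
$\left(U + w\right) \left(4915287 + 510470\right) = \left(3999991 + \left(1626664 + \sqrt{393}\right)\right) \left(4915287 + 510470\right) = \left(5626655 + \sqrt{393}\right) 5425757 = 30528862752835 + 5425757 \sqrt{393}$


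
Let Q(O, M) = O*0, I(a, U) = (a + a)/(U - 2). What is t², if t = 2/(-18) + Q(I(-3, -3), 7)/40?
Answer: 1/81 ≈ 0.012346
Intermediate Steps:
I(a, U) = 2*a/(-2 + U) (I(a, U) = (2*a)/(-2 + U) = 2*a/(-2 + U))
Q(O, M) = 0
t = -⅑ (t = 2/(-18) + 0/40 = 2*(-1/18) + 0*(1/40) = -⅑ + 0 = -⅑ ≈ -0.11111)
t² = (-⅑)² = 1/81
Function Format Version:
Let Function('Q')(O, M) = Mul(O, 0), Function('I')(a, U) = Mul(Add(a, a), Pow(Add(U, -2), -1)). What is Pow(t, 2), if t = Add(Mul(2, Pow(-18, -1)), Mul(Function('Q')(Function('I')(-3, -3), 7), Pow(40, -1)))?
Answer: Rational(1, 81) ≈ 0.012346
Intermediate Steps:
Function('I')(a, U) = Mul(2, a, Pow(Add(-2, U), -1)) (Function('I')(a, U) = Mul(Mul(2, a), Pow(Add(-2, U), -1)) = Mul(2, a, Pow(Add(-2, U), -1)))
Function('Q')(O, M) = 0
t = Rational(-1, 9) (t = Add(Mul(2, Pow(-18, -1)), Mul(0, Pow(40, -1))) = Add(Mul(2, Rational(-1, 18)), Mul(0, Rational(1, 40))) = Add(Rational(-1, 9), 0) = Rational(-1, 9) ≈ -0.11111)
Pow(t, 2) = Pow(Rational(-1, 9), 2) = Rational(1, 81)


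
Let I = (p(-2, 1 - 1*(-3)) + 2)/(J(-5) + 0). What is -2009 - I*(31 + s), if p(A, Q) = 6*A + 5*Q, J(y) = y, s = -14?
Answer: -1975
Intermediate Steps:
p(A, Q) = 5*Q + 6*A
I = -2 (I = ((5*(1 - 1*(-3)) + 6*(-2)) + 2)/(-5 + 0) = ((5*(1 + 3) - 12) + 2)/(-5) = ((5*4 - 12) + 2)*(-1/5) = ((20 - 12) + 2)*(-1/5) = (8 + 2)*(-1/5) = 10*(-1/5) = -2)
-2009 - I*(31 + s) = -2009 - (-2)*(31 - 14) = -2009 - (-2)*17 = -2009 - 1*(-34) = -2009 + 34 = -1975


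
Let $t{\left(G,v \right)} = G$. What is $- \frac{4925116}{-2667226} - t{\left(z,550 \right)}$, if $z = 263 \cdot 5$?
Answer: $- \frac{1751238537}{1333613} \approx -1313.2$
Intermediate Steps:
$z = 1315$
$- \frac{4925116}{-2667226} - t{\left(z,550 \right)} = - \frac{4925116}{-2667226} - 1315 = \left(-4925116\right) \left(- \frac{1}{2667226}\right) - 1315 = \frac{2462558}{1333613} - 1315 = - \frac{1751238537}{1333613}$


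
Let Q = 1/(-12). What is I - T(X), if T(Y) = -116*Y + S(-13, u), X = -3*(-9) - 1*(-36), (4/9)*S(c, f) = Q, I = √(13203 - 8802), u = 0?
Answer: 116931/16 + 3*√489 ≈ 7374.5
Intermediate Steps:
Q = -1/12 ≈ -0.083333
I = 3*√489 (I = √4401 = 3*√489 ≈ 66.340)
S(c, f) = -3/16 (S(c, f) = (9/4)*(-1/12) = -3/16)
X = 63 (X = 27 + 36 = 63)
T(Y) = -3/16 - 116*Y (T(Y) = -116*Y - 3/16 = -3/16 - 116*Y)
I - T(X) = 3*√489 - (-3/16 - 116*63) = 3*√489 - (-3/16 - 7308) = 3*√489 - 1*(-116931/16) = 3*√489 + 116931/16 = 116931/16 + 3*√489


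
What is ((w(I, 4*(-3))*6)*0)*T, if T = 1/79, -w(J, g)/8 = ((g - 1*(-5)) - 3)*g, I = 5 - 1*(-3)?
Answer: 0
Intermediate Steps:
I = 8 (I = 5 + 3 = 8)
w(J, g) = -8*g*(2 + g) (w(J, g) = -8*((g - 1*(-5)) - 3)*g = -8*((g + 5) - 3)*g = -8*((5 + g) - 3)*g = -8*(2 + g)*g = -8*g*(2 + g))
T = 1/79 ≈ 0.012658
((w(I, 4*(-3))*6)*0)*T = ((-8*4*(-3)*(2 + 4*(-3))*6)*0)*(1/79) = ((-8*(-12)*(2 - 12)*6)*0)*(1/79) = ((-8*(-12)*(-10)*6)*0)*(1/79) = (-960*6*0)*(1/79) = -5760*0*(1/79) = 0*(1/79) = 0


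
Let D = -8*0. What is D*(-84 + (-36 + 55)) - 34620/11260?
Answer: -1731/563 ≈ -3.0746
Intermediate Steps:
D = 0
D*(-84 + (-36 + 55)) - 34620/11260 = 0*(-84 + (-36 + 55)) - 34620/11260 = 0*(-84 + 19) - 34620/11260 = 0*(-65) - 1*1731/563 = 0 - 1731/563 = -1731/563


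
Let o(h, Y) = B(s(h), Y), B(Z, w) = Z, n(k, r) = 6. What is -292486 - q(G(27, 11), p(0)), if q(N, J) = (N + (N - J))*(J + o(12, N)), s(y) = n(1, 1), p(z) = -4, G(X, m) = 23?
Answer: -292586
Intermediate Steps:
s(y) = 6
o(h, Y) = 6
q(N, J) = (6 + J)*(-J + 2*N) (q(N, J) = (N + (N - J))*(J + 6) = (-J + 2*N)*(6 + J) = (6 + J)*(-J + 2*N))
-292486 - q(G(27, 11), p(0)) = -292486 - (-1*(-4)**2 - 6*(-4) + 12*23 + 2*(-4)*23) = -292486 - (-1*16 + 24 + 276 - 184) = -292486 - (-16 + 24 + 276 - 184) = -292486 - 1*100 = -292486 - 100 = -292586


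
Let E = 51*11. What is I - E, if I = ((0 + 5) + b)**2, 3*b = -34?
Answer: -4688/9 ≈ -520.89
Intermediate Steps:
b = -34/3 (b = (1/3)*(-34) = -34/3 ≈ -11.333)
I = 361/9 (I = ((0 + 5) - 34/3)**2 = (5 - 34/3)**2 = (-19/3)**2 = 361/9 ≈ 40.111)
E = 561
I - E = 361/9 - 1*561 = 361/9 - 561 = -4688/9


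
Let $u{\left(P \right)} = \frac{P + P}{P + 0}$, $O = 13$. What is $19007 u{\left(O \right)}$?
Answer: $38014$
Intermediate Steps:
$u{\left(P \right)} = 2$ ($u{\left(P \right)} = \frac{2 P}{P} = 2$)
$19007 u{\left(O \right)} = 19007 \cdot 2 = 38014$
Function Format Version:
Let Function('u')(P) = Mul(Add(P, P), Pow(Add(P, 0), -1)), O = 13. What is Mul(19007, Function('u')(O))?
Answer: 38014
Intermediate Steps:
Function('u')(P) = 2 (Function('u')(P) = Mul(Mul(2, P), Pow(P, -1)) = 2)
Mul(19007, Function('u')(O)) = Mul(19007, 2) = 38014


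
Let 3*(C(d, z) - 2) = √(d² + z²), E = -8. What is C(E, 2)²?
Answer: 104/9 + 8*√17/3 ≈ 22.551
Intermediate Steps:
C(d, z) = 2 + √(d² + z²)/3
C(E, 2)² = (2 + √((-8)² + 2²)/3)² = (2 + √(64 + 4)/3)² = (2 + √68/3)² = (2 + (2*√17)/3)² = (2 + 2*√17/3)²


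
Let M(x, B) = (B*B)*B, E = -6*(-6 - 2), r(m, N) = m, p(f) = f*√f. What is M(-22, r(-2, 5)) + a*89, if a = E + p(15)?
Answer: 4264 + 1335*√15 ≈ 9434.4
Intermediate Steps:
p(f) = f^(3/2)
E = 48 (E = -6*(-8) = 48)
M(x, B) = B³ (M(x, B) = B²*B = B³)
a = 48 + 15*√15 (a = 48 + 15^(3/2) = 48 + 15*√15 ≈ 106.09)
M(-22, r(-2, 5)) + a*89 = (-2)³ + (48 + 15*√15)*89 = -8 + (4272 + 1335*√15) = 4264 + 1335*√15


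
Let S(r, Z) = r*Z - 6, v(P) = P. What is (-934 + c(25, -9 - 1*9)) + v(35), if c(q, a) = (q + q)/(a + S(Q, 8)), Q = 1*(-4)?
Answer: -25197/28 ≈ -899.89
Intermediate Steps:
Q = -4
S(r, Z) = -6 + Z*r (S(r, Z) = Z*r - 6 = -6 + Z*r)
c(q, a) = 2*q/(-38 + a) (c(q, a) = (q + q)/(a + (-6 + 8*(-4))) = (2*q)/(a + (-6 - 32)) = (2*q)/(a - 38) = (2*q)/(-38 + a) = 2*q/(-38 + a))
(-934 + c(25, -9 - 1*9)) + v(35) = (-934 + 2*25/(-38 + (-9 - 1*9))) + 35 = (-934 + 2*25/(-38 + (-9 - 9))) + 35 = (-934 + 2*25/(-38 - 18)) + 35 = (-934 + 2*25/(-56)) + 35 = (-934 + 2*25*(-1/56)) + 35 = (-934 - 25/28) + 35 = -26177/28 + 35 = -25197/28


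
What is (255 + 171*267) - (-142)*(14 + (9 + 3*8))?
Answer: 52586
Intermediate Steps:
(255 + 171*267) - (-142)*(14 + (9 + 3*8)) = (255 + 45657) - (-142)*(14 + (9 + 24)) = 45912 - (-142)*(14 + 33) = 45912 - (-142)*47 = 45912 - 1*(-6674) = 45912 + 6674 = 52586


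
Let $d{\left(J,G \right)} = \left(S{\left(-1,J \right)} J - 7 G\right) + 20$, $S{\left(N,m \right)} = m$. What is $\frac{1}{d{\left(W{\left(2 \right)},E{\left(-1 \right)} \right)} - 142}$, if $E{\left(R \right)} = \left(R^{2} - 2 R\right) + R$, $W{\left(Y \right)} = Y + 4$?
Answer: $- \frac{1}{100} \approx -0.01$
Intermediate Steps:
$W{\left(Y \right)} = 4 + Y$
$E{\left(R \right)} = R^{2} - R$
$d{\left(J,G \right)} = 20 + J^{2} - 7 G$ ($d{\left(J,G \right)} = \left(J J - 7 G\right) + 20 = \left(J^{2} - 7 G\right) + 20 = 20 + J^{2} - 7 G$)
$\frac{1}{d{\left(W{\left(2 \right)},E{\left(-1 \right)} \right)} - 142} = \frac{1}{\left(20 + \left(4 + 2\right)^{2} - 7 \left(- (-1 - 1)\right)\right) - 142} = \frac{1}{\left(20 + 6^{2} - 7 \left(\left(-1\right) \left(-2\right)\right)\right) - 142} = \frac{1}{\left(20 + 36 - 14\right) - 142} = \frac{1}{42 - 142} = \frac{1}{-100} = - \frac{1}{100}$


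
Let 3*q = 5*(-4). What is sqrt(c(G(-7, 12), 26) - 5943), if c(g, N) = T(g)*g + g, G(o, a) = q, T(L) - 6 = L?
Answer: I*sqrt(53507)/3 ≈ 77.105*I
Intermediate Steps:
q = -20/3 (q = (5*(-4))/3 = (1/3)*(-20) = -20/3 ≈ -6.6667)
T(L) = 6 + L
G(o, a) = -20/3
c(g, N) = g + g*(6 + g) (c(g, N) = (6 + g)*g + g = g*(6 + g) + g = g + g*(6 + g))
sqrt(c(G(-7, 12), 26) - 5943) = sqrt(-20*(7 - 20/3)/3 - 5943) = sqrt(-20/3*1/3 - 5943) = sqrt(-20/9 - 5943) = sqrt(-53507/9) = I*sqrt(53507)/3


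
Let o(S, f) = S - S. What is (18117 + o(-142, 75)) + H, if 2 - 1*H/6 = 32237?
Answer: -175293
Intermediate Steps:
H = -193410 (H = 12 - 6*32237 = 12 - 193422 = -193410)
o(S, f) = 0
(18117 + o(-142, 75)) + H = (18117 + 0) - 193410 = 18117 - 193410 = -175293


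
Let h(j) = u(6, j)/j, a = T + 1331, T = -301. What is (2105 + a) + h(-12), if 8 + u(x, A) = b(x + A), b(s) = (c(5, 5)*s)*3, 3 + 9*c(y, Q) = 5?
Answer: 3136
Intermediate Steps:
c(y, Q) = 2/9 (c(y, Q) = -⅓ + (⅑)*5 = -⅓ + 5/9 = 2/9)
b(s) = 2*s/3 (b(s) = (2*s/9)*3 = 2*s/3)
u(x, A) = -8 + 2*A/3 + 2*x/3 (u(x, A) = -8 + 2*(x + A)/3 = -8 + 2*(A + x)/3 = -8 + (2*A/3 + 2*x/3) = -8 + 2*A/3 + 2*x/3)
a = 1030 (a = -301 + 1331 = 1030)
h(j) = (-4 + 2*j/3)/j (h(j) = (-8 + 2*j/3 + (⅔)*6)/j = (-8 + 2*j/3 + 4)/j = (-4 + 2*j/3)/j)
(2105 + a) + h(-12) = (2105 + 1030) + (⅔ - 4/(-12)) = 3135 + (⅔ - 4*(-1/12)) = 3135 + (⅔ + ⅓) = 3135 + 1 = 3136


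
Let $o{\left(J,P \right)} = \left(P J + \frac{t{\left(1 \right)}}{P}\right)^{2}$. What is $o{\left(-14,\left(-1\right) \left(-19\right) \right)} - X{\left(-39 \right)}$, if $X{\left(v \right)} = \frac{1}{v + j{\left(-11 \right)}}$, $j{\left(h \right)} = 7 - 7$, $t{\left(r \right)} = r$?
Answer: $\frac{995779912}{14079} \approx 70728.0$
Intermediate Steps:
$j{\left(h \right)} = 0$ ($j{\left(h \right)} = 7 - 7 = 0$)
$X{\left(v \right)} = \frac{1}{v}$ ($X{\left(v \right)} = \frac{1}{v + 0} = \frac{1}{v}$)
$o{\left(J,P \right)} = \left(\frac{1}{P} + J P\right)^{2}$ ($o{\left(J,P \right)} = \left(P J + 1 \frac{1}{P}\right)^{2} = \left(J P + \frac{1}{P}\right)^{2} = \left(\frac{1}{P} + J P\right)^{2}$)
$o{\left(-14,\left(-1\right) \left(-19\right) \right)} - X{\left(-39 \right)} = \frac{\left(1 - 14 \left(\left(-1\right) \left(-19\right)\right)^{2}\right)^{2}}{361} - \frac{1}{-39} = \frac{\left(1 - 14 \cdot 19^{2}\right)^{2}}{361} - - \frac{1}{39} = \frac{\left(1 - 5054\right)^{2}}{361} + \frac{1}{39} = \frac{\left(-5053\right)^{2}}{361} + \frac{1}{39} = \frac{1}{361} \cdot 25532809 + \frac{1}{39} = \frac{25532809}{361} + \frac{1}{39} = \frac{995779912}{14079}$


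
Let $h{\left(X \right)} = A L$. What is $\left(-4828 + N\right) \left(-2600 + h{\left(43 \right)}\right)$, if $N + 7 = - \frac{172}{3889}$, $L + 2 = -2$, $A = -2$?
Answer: $\frac{48738638304}{3889} \approx 1.2532 \cdot 10^{7}$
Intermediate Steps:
$L = -4$ ($L = -2 - 2 = -4$)
$h{\left(X \right)} = 8$ ($h{\left(X \right)} = \left(-2\right) \left(-4\right) = 8$)
$N = - \frac{27395}{3889}$ ($N = -7 - \frac{172}{3889} = - \frac{27395}{3889} \approx -7.0442$)
$\left(-4828 + N\right) \left(-2600 + h{\left(43 \right)}\right) = \left(-4828 - \frac{27395}{3889}\right) \left(-2600 + 8\right) = \left(- \frac{18803487}{3889}\right) \left(-2592\right) = \frac{48738638304}{3889}$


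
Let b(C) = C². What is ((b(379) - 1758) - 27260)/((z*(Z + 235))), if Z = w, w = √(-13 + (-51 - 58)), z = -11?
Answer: -26936405/608817 + 114623*I*√122/608817 ≈ -44.244 + 2.0795*I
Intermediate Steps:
w = I*√122 (w = √(-13 - 109) = √(-122) = I*√122 ≈ 11.045*I)
Z = I*√122 ≈ 11.045*I
((b(379) - 1758) - 27260)/((z*(Z + 235))) = ((379² - 1758) - 27260)/((-11*(I*√122 + 235))) = ((143641 - 1758) - 27260)/((-11*(235 + I*√122))) = (141883 - 27260)/(-2585 - 11*I*√122) = 114623/(-2585 - 11*I*√122)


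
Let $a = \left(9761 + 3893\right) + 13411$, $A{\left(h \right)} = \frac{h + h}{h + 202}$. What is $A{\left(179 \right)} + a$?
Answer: $\frac{10312123}{381} \approx 27066.0$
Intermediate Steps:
$A{\left(h \right)} = \frac{2 h}{202 + h}$
$a = 27065$ ($a = 13654 + 13411 = 27065$)
$A{\left(179 \right)} + a = 2 \cdot 179 \frac{1}{202 + 179} + 27065 = 2 \cdot 179 \cdot \frac{1}{381} + 27065 = \frac{358}{381} + 27065 = \frac{10312123}{381}$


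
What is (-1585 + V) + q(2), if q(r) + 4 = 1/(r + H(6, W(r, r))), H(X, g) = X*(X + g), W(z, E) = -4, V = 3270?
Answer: 23535/14 ≈ 1681.1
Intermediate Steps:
q(r) = -4 + 1/(12 + r) (q(r) = -4 + 1/(r + 6*(6 - 4)) = -4 + 1/(r + 6*2) = -4 + 1/(r + 12) = -4 + 1/(12 + r))
(-1585 + V) + q(2) = (-1585 + 3270) + (-47 - 4*2)/(12 + 2) = 1685 + (-47 - 8)/14 = 1685 + (1/14)*(-55) = 1685 - 55/14 = 23535/14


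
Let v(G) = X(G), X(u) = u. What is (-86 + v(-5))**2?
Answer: 8281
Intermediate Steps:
v(G) = G
(-86 + v(-5))**2 = (-86 - 5)**2 = (-91)**2 = 8281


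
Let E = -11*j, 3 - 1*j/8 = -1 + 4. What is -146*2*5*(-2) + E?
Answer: 2920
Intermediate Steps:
j = 0 (j = 24 - 8*(-1 + 4) = 24 - 8*3 = 24 - 24 = 0)
E = 0 (E = -11*0 = 0)
-146*2*5*(-2) + E = -146*2*5*(-2) + 0 = -1460*(-2) + 0 = -146*(-20) + 0 = 2920 + 0 = 2920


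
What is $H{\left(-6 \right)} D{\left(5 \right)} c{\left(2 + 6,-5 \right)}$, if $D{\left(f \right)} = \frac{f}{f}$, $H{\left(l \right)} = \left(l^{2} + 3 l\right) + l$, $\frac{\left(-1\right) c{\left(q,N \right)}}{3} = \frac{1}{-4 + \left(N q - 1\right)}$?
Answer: $\frac{4}{5} \approx 0.8$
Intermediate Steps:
$c{\left(q,N \right)} = - \frac{3}{-5 + N q}$ ($c{\left(q,N \right)} = - \frac{3}{-4 + \left(N q - 1\right)} = - \frac{3}{-4 + \left(-1 + N q\right)} = - \frac{3}{-5 + N q}$)
$H{\left(l \right)} = l^{2} + 4 l$
$D{\left(f \right)} = 1$
$H{\left(-6 \right)} D{\left(5 \right)} c{\left(2 + 6,-5 \right)} = - 6 \left(4 - 6\right) 1 \left(- \frac{3}{-5 - 5 \left(2 + 6\right)}\right) = \left(-6\right) \left(-2\right) 1 \left(- \frac{3}{-5 - 40}\right) = 12 \cdot 1 \left(- \frac{3}{-5 - 40}\right) = 12 \left(- \frac{3}{-45}\right) = 12 \left(\left(-3\right) \left(- \frac{1}{45}\right)\right) = 12 \cdot \frac{1}{15} = \frac{4}{5}$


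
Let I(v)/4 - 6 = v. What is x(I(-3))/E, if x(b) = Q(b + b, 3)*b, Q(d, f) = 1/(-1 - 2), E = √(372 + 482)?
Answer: -2*√854/427 ≈ -0.13688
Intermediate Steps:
I(v) = 24 + 4*v
E = √854 ≈ 29.223
Q(d, f) = -⅓ (Q(d, f) = 1/(-3) = -⅓)
x(b) = -b/3
x(I(-3))/E = (-(24 + 4*(-3))/3)/(√854) = (-(24 - 12)/3)*(√854/854) = (-⅓*12)*(√854/854) = -2*√854/427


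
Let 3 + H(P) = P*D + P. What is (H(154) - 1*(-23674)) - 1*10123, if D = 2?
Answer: 14010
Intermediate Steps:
H(P) = -3 + 3*P (H(P) = -3 + (P*2 + P) = -3 + (2*P + P) = -3 + 3*P)
(H(154) - 1*(-23674)) - 1*10123 = ((-3 + 3*154) - 1*(-23674)) - 1*10123 = ((-3 + 462) + 23674) - 10123 = (459 + 23674) - 10123 = 24133 - 10123 = 14010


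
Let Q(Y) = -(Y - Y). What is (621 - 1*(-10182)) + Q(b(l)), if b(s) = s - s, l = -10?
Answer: 10803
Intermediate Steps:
b(s) = 0
Q(Y) = 0 (Q(Y) = -1*0 = 0)
(621 - 1*(-10182)) + Q(b(l)) = (621 - 1*(-10182)) + 0 = (621 + 10182) + 0 = 10803 + 0 = 10803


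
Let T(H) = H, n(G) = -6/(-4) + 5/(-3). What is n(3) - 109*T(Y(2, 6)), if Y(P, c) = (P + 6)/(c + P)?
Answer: -655/6 ≈ -109.17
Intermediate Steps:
Y(P, c) = (6 + P)/(P + c)
n(G) = -⅙ (n(G) = -6*(-¼) + 5*(-⅓) = 3/2 - 5/3 = -⅙)
n(3) - 109*T(Y(2, 6)) = -⅙ - 109*(6 + 2)/(2 + 6) = -⅙ - 109*8/8 = -⅙ - 109*1 = -⅙ - 109 = -655/6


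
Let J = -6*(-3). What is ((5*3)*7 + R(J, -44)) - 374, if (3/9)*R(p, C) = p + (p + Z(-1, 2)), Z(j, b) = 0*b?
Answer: -161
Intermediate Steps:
Z(j, b) = 0
J = 18
R(p, C) = 6*p (R(p, C) = 3*(p + (p + 0)) = 3*(p + p) = 3*(2*p) = 6*p)
((5*3)*7 + R(J, -44)) - 374 = ((5*3)*7 + 6*18) - 374 = (15*7 + 108) - 374 = (105 + 108) - 374 = 213 - 374 = -161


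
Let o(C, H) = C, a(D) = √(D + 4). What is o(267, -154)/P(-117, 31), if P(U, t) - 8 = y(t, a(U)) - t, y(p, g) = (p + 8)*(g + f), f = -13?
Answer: -141510/452773 - 10413*I*√113/452773 ≈ -0.31254 - 0.24448*I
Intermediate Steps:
a(D) = √(4 + D)
y(p, g) = (-13 + g)*(8 + p) (y(p, g) = (p + 8)*(g - 13) = (8 + p)*(-13 + g) = (-13 + g)*(8 + p))
P(U, t) = -96 - 14*t + 8*√(4 + U) + t*√(4 + U) (P(U, t) = 8 + ((-104 - 13*t + 8*√(4 + U) + √(4 + U)*t) - t) = 8 + ((-104 - 13*t + 8*√(4 + U) + t*√(4 + U)) - t) = 8 + (-104 - 14*t + 8*√(4 + U) + t*√(4 + U)) = -96 - 14*t + 8*√(4 + U) + t*√(4 + U))
o(267, -154)/P(-117, 31) = 267/(-96 - 14*31 + 8*√(4 - 117) + 31*√(4 - 117)) = 267/(-96 - 434 + 8*√(-113) + 31*√(-113)) = 267/(-96 - 434 + 8*(I*√113) + 31*(I*√113)) = 267/(-96 - 434 + 8*I*√113 + 31*I*√113) = 267/(-530 + 39*I*√113)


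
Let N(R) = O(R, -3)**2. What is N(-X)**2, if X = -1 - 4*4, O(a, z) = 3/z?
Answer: 1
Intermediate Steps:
X = -17 (X = -1 - 16 = -17)
N(R) = 1 (N(R) = (3/(-3))**2 = (3*(-1/3))**2 = (-1)**2 = 1)
N(-X)**2 = 1**2 = 1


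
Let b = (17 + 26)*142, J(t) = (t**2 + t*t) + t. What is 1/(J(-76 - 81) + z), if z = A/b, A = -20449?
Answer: 6106/300034497 ≈ 2.0351e-5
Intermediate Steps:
J(t) = t + 2*t**2 (J(t) = (t**2 + t**2) + t = 2*t**2 + t = t + 2*t**2)
b = 6106 (b = 43*142 = 6106)
z = -20449/6106 ≈ -3.3490
1/(J(-76 - 81) + z) = 1/((-76 - 81)*(1 + 2*(-76 - 81)) - 20449/6106) = 1/(-157*(1 + 2*(-157)) - 20449/6106) = 1/(-157*(1 - 314) - 20449/6106) = 1/(-157*(-313) - 20449/6106) = 1/(49141 - 20449/6106) = 1/(300034497/6106) = 6106/300034497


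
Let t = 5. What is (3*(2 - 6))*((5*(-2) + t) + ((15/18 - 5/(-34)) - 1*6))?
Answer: 2044/17 ≈ 120.24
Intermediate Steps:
(3*(2 - 6))*((5*(-2) + t) + ((15/18 - 5/(-34)) - 1*6)) = (3*(2 - 6))*((5*(-2) + 5) + ((15/18 - 5/(-34)) - 1*6)) = (3*(-4))*((-10 + 5) + ((15*(1/18) - 5*(-1/34)) - 6)) = -12*(-5 + ((⅚ + 5/34) - 6)) = -12*(-5 + (50/51 - 6)) = -12*(-5 - 256/51) = -12*(-511/51) = 2044/17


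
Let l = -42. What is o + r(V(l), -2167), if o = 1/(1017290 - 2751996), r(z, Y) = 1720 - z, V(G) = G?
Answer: 3056551971/1734706 ≈ 1762.0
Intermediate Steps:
o = -1/1734706 (o = 1/(-1734706) = -1/1734706 ≈ -5.7647e-7)
o + r(V(l), -2167) = -1/1734706 + (1720 - 1*(-42)) = -1/1734706 + (1720 + 42) = -1/1734706 + 1762 = 3056551971/1734706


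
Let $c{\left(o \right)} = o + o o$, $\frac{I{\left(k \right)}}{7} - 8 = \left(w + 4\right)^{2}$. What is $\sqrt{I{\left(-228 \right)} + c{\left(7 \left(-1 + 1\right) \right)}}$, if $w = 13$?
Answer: $3 \sqrt{231} \approx 45.596$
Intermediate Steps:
$I{\left(k \right)} = 2079$ ($I{\left(k \right)} = 56 + 7 \left(13 + 4\right)^{2} = 56 + 7 \cdot 17^{2} = 56 + 7 \cdot 289 = 56 + 2023 = 2079$)
$c{\left(o \right)} = o + o^{2}$
$\sqrt{I{\left(-228 \right)} + c{\left(7 \left(-1 + 1\right) \right)}} = \sqrt{2079 + 7 \left(-1 + 1\right) \left(1 + 7 \left(-1 + 1\right)\right)} = \sqrt{2079 + 7 \cdot 0 \left(1 + 7 \cdot 0\right)} = \sqrt{2079 + 0 \left(1 + 0\right)} = \sqrt{2079 + 0 \cdot 1} = \sqrt{2079 + 0} = \sqrt{2079} = 3 \sqrt{231}$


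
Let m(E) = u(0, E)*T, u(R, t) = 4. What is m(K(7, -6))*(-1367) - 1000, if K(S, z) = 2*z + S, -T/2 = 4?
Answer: 42744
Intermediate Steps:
T = -8 (T = -2*4 = -8)
K(S, z) = S + 2*z
m(E) = -32 (m(E) = 4*(-8) = -32)
m(K(7, -6))*(-1367) - 1000 = -32*(-1367) - 1000 = 43744 - 1000 = 42744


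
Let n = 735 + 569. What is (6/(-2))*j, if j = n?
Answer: -3912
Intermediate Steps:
n = 1304
j = 1304
(6/(-2))*j = (6/(-2))*1304 = (6*(-½))*1304 = -3*1304 = -3912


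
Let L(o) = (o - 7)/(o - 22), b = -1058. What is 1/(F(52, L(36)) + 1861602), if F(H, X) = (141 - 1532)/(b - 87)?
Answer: 1145/2131535681 ≈ 5.3717e-7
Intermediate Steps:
L(o) = (-7 + o)/(-22 + o)
F(H, X) = 1391/1145 (F(H, X) = (141 - 1532)/(-1058 - 87) = -1391/(-1145) = -1391*(-1/1145) = 1391/1145)
1/(F(52, L(36)) + 1861602) = 1/(1391/1145 + 1861602) = 1/(2131535681/1145) = 1145/2131535681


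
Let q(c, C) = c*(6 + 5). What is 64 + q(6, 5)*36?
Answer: 2440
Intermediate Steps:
q(c, C) = 11*c (q(c, C) = c*11 = 11*c)
64 + q(6, 5)*36 = 64 + (11*6)*36 = 64 + 66*36 = 64 + 2376 = 2440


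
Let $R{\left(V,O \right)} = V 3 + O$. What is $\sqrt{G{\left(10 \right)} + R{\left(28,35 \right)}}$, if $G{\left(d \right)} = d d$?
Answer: $\sqrt{219} \approx 14.799$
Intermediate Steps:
$R{\left(V,O \right)} = O + 3 V$ ($R{\left(V,O \right)} = 3 V + O = O + 3 V$)
$G{\left(d \right)} = d^{2}$
$\sqrt{G{\left(10 \right)} + R{\left(28,35 \right)}} = \sqrt{10^{2} + \left(35 + 3 \cdot 28\right)} = \sqrt{100 + \left(35 + 84\right)} = \sqrt{100 + 119} = \sqrt{219}$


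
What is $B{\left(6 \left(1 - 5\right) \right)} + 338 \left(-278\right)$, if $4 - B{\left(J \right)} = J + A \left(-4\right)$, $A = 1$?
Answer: $-93932$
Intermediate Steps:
$B{\left(J \right)} = 8 - J$ ($B{\left(J \right)} = 4 - \left(J + 1 \left(-4\right)\right) = 4 - \left(J - 4\right) = 4 - \left(-4 + J\right) = 8 - J$)
$B{\left(6 \left(1 - 5\right) \right)} + 338 \left(-278\right) = \left(8 - 6 \left(1 - 5\right)\right) + 338 \left(-278\right) = \left(8 - 6 \left(-4\right)\right) - 93964 = \left(8 - -24\right) - 93964 = \left(8 + 24\right) - 93964 = 32 - 93964 = -93932$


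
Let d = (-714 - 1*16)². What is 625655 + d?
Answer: 1158555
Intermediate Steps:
d = 532900 (d = (-714 - 16)² = (-730)² = 532900)
625655 + d = 625655 + 532900 = 1158555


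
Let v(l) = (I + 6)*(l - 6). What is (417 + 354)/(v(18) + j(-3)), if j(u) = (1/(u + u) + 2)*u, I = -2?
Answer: 1542/85 ≈ 18.141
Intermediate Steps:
j(u) = u*(2 + 1/(2*u)) (j(u) = (1/(2*u) + 2)*u = (2 + 1/(2*u))*u = u*(2 + 1/(2*u)))
v(l) = -24 + 4*l (v(l) = (-2 + 6)*(l - 6) = 4*(-6 + l) = -24 + 4*l)
(417 + 354)/(v(18) + j(-3)) = (417 + 354)/((-24 + 4*18) + (½ + 2*(-3))) = 771/((-24 + 72) + (½ - 6)) = 771/(48 - 11/2) = 771/(85/2) = 771*(2/85) = 1542/85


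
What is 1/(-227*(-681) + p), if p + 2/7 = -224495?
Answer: -7/489358 ≈ -1.4304e-5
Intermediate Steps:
p = -1571467/7 (p = -2/7 - 224495 = -1571467/7 ≈ -2.2450e+5)
1/(-227*(-681) + p) = 1/(-227*(-681) - 1571467/7) = 1/(154587 - 1571467/7) = 1/(-489358/7) = -7/489358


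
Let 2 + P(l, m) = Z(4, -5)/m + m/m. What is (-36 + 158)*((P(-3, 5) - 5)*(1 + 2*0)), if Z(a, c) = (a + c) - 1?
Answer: -3904/5 ≈ -780.80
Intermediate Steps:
Z(a, c) = -1 + a + c
P(l, m) = -1 - 2/m (P(l, m) = -2 + ((-1 + 4 - 5)/m + m/m) = -2 + (-2/m + 1) = -2 + (1 - 2/m) = -1 - 2/m)
(-36 + 158)*((P(-3, 5) - 5)*(1 + 2*0)) = (-36 + 158)*(((-2 - 1*5)/5 - 5)*(1 + 2*0)) = 122*(((-2 - 5)/5 - 5)*(1 + 0)) = 122*(((⅕)*(-7) - 5)*1) = 122*((-7/5 - 5)*1) = 122*(-32/5*1) = 122*(-32/5) = -3904/5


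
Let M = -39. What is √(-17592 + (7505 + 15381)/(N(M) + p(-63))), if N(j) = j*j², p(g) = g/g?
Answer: I*√15475252683289/29659 ≈ 132.64*I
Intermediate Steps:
p(g) = 1
N(j) = j³
√(-17592 + (7505 + 15381)/(N(M) + p(-63))) = √(-17592 + (7505 + 15381)/((-39)³ + 1)) = √(-17592 + 22886/(-59319 + 1)) = √(-17592 + 22886/(-59318)) = √(-17592 + 22886*(-1/59318)) = √(-17592 - 11443/29659) = √(-521772571/29659) = I*√15475252683289/29659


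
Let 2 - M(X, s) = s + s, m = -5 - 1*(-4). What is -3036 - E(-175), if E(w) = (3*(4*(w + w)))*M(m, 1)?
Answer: -3036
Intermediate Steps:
m = -1 (m = -5 + 4 = -1)
M(X, s) = 2 - 2*s (M(X, s) = 2 - (s + s) = 2 - 2*s)
E(w) = 0 (E(w) = (3*(4*(w + w)))*(2 - 2*1) = (3*(4*(2*w)))*(2 - 2) = (3*(8*w))*0 = (24*w)*0 = 0)
-3036 - E(-175) = -3036 - 1*0 = -3036 + 0 = -3036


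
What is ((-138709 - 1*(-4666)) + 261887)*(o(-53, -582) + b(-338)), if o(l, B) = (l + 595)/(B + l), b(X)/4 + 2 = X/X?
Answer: -394015208/635 ≈ -6.2050e+5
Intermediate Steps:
b(X) = -4 (b(X) = -8 + 4*(X/X) = -8 + 4*1 = -8 + 4 = -4)
o(l, B) = (595 + l)/(B + l)
((-138709 - 1*(-4666)) + 261887)*(o(-53, -582) + b(-338)) = ((-138709 - 1*(-4666)) + 261887)*((595 - 53)/(-582 - 53) - 4) = ((-138709 + 4666) + 261887)*(542/(-635) - 4) = (-134043 + 261887)*(-1/635*542 - 4) = 127844*(-542/635 - 4) = 127844*(-3082/635) = -394015208/635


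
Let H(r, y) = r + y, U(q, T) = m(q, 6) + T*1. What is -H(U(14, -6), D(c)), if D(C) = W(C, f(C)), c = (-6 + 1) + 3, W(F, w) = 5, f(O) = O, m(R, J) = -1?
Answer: 2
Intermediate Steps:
U(q, T) = -1 + T (U(q, T) = -1 + T*1 = -1 + T)
c = -2 (c = -5 + 3 = -2)
D(C) = 5
-H(U(14, -6), D(c)) = -((-1 - 6) + 5) = -(-7 + 5) = -1*(-2) = 2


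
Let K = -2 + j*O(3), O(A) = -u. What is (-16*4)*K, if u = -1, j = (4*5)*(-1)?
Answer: 1408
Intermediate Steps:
j = -20 (j = 20*(-1) = -20)
O(A) = 1 (O(A) = -1*(-1) = 1)
K = -22 (K = -2 - 20*1 = -2 - 20 = -22)
(-16*4)*K = -16*4*(-22) = -64*(-22) = 1408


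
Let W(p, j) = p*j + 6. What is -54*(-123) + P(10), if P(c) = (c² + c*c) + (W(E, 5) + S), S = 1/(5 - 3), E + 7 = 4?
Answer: 13667/2 ≈ 6833.5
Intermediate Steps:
E = -3 (E = -7 + 4 = -3)
S = ½ (S = 1/2 = ½ ≈ 0.50000)
W(p, j) = 6 + j*p (W(p, j) = j*p + 6 = 6 + j*p)
P(c) = -17/2 + 2*c² (P(c) = (c² + c*c) + ((6 + 5*(-3)) + ½) = (c² + c²) + ((6 - 15) + ½) = 2*c² + (-9 + ½) = 2*c² - 17/2 = -17/2 + 2*c²)
-54*(-123) + P(10) = -54*(-123) + (-17/2 + 2*10²) = 6642 + (-17/2 + 2*100) = 6642 + (-17/2 + 200) = 6642 + 383/2 = 13667/2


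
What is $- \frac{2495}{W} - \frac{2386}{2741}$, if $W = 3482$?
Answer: $- \frac{15146847}{9544162} \approx -1.587$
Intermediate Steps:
$- \frac{2495}{W} - \frac{2386}{2741} = - \frac{2495}{3482} - \frac{2386}{2741} = - \frac{15146847}{9544162}$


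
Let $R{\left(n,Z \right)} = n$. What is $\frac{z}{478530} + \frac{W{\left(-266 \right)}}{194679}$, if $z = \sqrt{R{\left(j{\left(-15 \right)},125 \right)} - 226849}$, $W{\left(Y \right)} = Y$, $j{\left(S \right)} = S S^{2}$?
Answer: $- \frac{266}{194679} + \frac{2 i \sqrt{14389}}{239265} \approx -0.0013664 + 0.0010027 i$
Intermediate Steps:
$j{\left(S \right)} = S^{3}$
$z = 4 i \sqrt{14389}$ ($z = \sqrt{\left(-15\right)^{3} - 226849} = \sqrt{-3375 - 226849} = \sqrt{-230224} = 4 i \sqrt{14389} \approx 479.82 i$)
$\frac{z}{478530} + \frac{W{\left(-266 \right)}}{194679} = \frac{4 i \sqrt{14389}}{478530} - \frac{266}{194679} = 4 i \sqrt{14389} \cdot \frac{1}{478530} - \frac{266}{194679} = \frac{2 i \sqrt{14389}}{239265} - \frac{266}{194679} = - \frac{266}{194679} + \frac{2 i \sqrt{14389}}{239265}$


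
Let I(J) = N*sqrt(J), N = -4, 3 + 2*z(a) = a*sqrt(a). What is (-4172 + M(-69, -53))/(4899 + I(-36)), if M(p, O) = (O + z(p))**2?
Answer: (48 - 9798*I)*(-166658*I - 7521*sqrt(69))/96003108 ≈ -17.04 + 6.2927*I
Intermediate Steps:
z(a) = -3/2 + a**(3/2)/2 (z(a) = -3/2 + (a*sqrt(a))/2 = -3/2 + a**(3/2)/2)
M(p, O) = (-3/2 + O + p**(3/2)/2)**2 (M(p, O) = (O + (-3/2 + p**(3/2)/2))**2 = (-3/2 + O + p**(3/2)/2)**2)
I(J) = -4*sqrt(J)
(-4172 + M(-69, -53))/(4899 + I(-36)) = (-4172 + (-3 + (-69)**(3/2) + 2*(-53))**2/4)/(4899 - 24*I) = (-4172 + (-3 - 69*I*sqrt(69) - 106)**2/4)/(4899 - 24*I) = (-4172 + (-109 - 69*I*sqrt(69))**2/4)/(4899 - 24*I) = (-4172 + (-109 - 69*I*sqrt(69))**2/4)*((4899 + 24*I)/24000777) = (-4172 + (-109 - 69*I*sqrt(69))**2/4)*(4899 + 24*I)/24000777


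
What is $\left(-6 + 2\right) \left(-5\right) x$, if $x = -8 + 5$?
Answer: $-60$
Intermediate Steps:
$x = -3$
$\left(-6 + 2\right) \left(-5\right) x = \left(-6 + 2\right) \left(-5\right) \left(-3\right) = \left(-4\right) \left(-5\right) \left(-3\right) = 20 \left(-3\right) = -60$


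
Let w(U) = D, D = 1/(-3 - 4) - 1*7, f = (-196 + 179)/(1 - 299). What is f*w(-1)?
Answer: -425/1043 ≈ -0.40748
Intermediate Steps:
f = 17/298 (f = -17/(-298) = -17*(-1/298) = 17/298 ≈ 0.057047)
D = -50/7 (D = 1/(-7) - 7 = -⅐ - 7 = -50/7 ≈ -7.1429)
w(U) = -50/7
f*w(-1) = (17/298)*(-50/7) = -425/1043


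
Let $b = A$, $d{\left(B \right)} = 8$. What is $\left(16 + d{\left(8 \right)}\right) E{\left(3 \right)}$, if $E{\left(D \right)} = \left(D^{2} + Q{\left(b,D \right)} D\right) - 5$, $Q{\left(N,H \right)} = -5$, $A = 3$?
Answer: $-264$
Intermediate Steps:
$b = 3$
$E{\left(D \right)} = -5 + D^{2} - 5 D$ ($E{\left(D \right)} = \left(D^{2} - 5 D\right) - 5 = -5 + D^{2} - 5 D$)
$\left(16 + d{\left(8 \right)}\right) E{\left(3 \right)} = \left(16 + 8\right) \left(-5 + 3^{2} - 15\right) = 24 \left(-5 + 9 - 15\right) = 24 \left(-11\right) = -264$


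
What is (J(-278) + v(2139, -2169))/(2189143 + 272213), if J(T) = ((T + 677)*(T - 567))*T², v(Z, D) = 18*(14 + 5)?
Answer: -4342781113/410226 ≈ -10586.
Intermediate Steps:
v(Z, D) = 342 (v(Z, D) = 18*19 = 342)
J(T) = T²*(-567 + T)*(677 + T) (J(T) = ((677 + T)*(-567 + T))*T² = ((-567 + T)*(677 + T))*T² = T²*(-567 + T)*(677 + T))
(J(-278) + v(2139, -2169))/(2189143 + 272213) = ((-278)²*(-383859 + (-278)² + 110*(-278)) + 342)/(2189143 + 272213) = (77284*(-383859 + 77284 - 30580) + 342)/2461356 = (77284*(-337155) + 342)*(1/2461356) = (-26056687020 + 342)*(1/2461356) = -26056686678*1/2461356 = -4342781113/410226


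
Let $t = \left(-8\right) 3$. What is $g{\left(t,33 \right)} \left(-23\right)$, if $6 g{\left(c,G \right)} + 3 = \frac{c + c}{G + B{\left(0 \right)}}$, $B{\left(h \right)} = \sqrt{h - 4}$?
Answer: $\frac{37283}{2186} - \frac{368 i}{1093} \approx 17.055 - 0.33669 i$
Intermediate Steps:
$t = -24$
$B{\left(h \right)} = \sqrt{-4 + h}$
$g{\left(c,G \right)} = - \frac{1}{2} + \frac{c}{3 \left(G + 2 i\right)}$ ($g{\left(c,G \right)} = - \frac{1}{2} + \frac{\left(c + c\right) \frac{1}{G + \sqrt{-4 + 0}}}{6} = - \frac{1}{2} + \frac{2 c \frac{1}{G + \sqrt{-4}}}{6} = - \frac{1}{2} + \frac{2 c \frac{1}{G + 2 i}}{6} = - \frac{1}{2} + \frac{c}{3 \left(G + 2 i\right)}$)
$g{\left(t,33 \right)} \left(-23\right) = \frac{- i - \frac{33}{2} + \frac{1}{3} \left(-24\right)}{33 + 2 i} \left(-23\right) = \frac{33 - 2 i}{1093} \left(- i - \frac{33}{2} - 8\right) \left(-23\right) = \frac{33 - 2 i}{1093} \left(- \frac{49}{2} - i\right) \left(-23\right) = \frac{\left(33 - 2 i\right) \left(- \frac{49}{2} - i\right)}{1093} \left(-23\right) = - \frac{23 \left(33 - 2 i\right) \left(- \frac{49}{2} - i\right)}{1093}$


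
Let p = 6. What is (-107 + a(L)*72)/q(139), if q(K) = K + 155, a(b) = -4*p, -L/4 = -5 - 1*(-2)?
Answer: -1835/294 ≈ -6.2415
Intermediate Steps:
L = 12 (L = -4*(-5 - 1*(-2)) = -4*(-5 + 2) = -4*(-3) = 12)
a(b) = -24 (a(b) = -4*6 = -24)
q(K) = 155 + K
(-107 + a(L)*72)/q(139) = (-107 - 24*72)/(155 + 139) = (-107 - 1728)/294 = -1835*1/294 = -1835/294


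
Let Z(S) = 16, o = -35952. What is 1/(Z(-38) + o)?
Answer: -1/35936 ≈ -2.7827e-5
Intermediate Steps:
1/(Z(-38) + o) = 1/(16 - 35952) = 1/(-35936) = -1/35936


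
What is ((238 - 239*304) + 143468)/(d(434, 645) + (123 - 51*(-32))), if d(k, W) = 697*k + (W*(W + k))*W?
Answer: 35525/224597614 ≈ 0.00015817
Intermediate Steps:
d(k, W) = 697*k + W²*(W + k)
((238 - 239*304) + 143468)/(d(434, 645) + (123 - 51*(-32))) = ((238 - 239*304) + 143468)/((645³ + 697*434 + 434*645²) + (123 - 51*(-32))) = ((238 - 72656) + 143468)/((268336125 + 302498 + 434*416025) + (123 + 1632)) = (-72418 + 143468)/((268336125 + 302498 + 180554850) + 1755) = 71050/(449193473 + 1755) = 71050/449195228 = 71050*(1/449195228) = 35525/224597614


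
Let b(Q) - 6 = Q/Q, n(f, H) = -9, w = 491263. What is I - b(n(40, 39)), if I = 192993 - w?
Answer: -298277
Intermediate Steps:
b(Q) = 7 (b(Q) = 6 + Q/Q = 6 + 1 = 7)
I = -298270 (I = 192993 - 1*491263 = 192993 - 491263 = -298270)
I - b(n(40, 39)) = -298270 - 1*7 = -298270 - 7 = -298277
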